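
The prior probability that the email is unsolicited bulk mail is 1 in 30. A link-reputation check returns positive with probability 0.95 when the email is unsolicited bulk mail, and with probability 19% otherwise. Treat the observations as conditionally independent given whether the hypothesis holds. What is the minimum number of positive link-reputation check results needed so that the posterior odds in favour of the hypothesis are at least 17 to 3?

Prior odds = (1/30)/(29/30) = 1/29.
Likelihood ratio of a positive result = 0.95/0.19 = 5.
Target odds = 17/3.
Require 5ⁿ ≥ 17/3 ÷ (1/29) = 493/3.
5³ = 125 falls short of 493/3 but 5⁴ = 625 reaches it, so n = 4.

4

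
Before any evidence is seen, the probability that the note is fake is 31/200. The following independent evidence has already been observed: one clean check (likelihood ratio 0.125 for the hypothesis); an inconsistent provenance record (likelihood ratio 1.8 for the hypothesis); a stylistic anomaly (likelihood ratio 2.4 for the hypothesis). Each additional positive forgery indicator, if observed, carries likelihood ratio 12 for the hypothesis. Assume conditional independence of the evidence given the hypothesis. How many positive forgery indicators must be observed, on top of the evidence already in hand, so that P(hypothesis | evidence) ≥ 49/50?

3

Prior odds = 0.155/0.845 = 31/169.
Combined Bayes factor of the evidence already in hand = 0.125 × 1.8 × 2.4 = 0.54.
Odds after that evidence = (31/169) × 0.54 = 837/8450.
Target odds = 0.98/0.02 = 49.
Need 12ⁿ ≥ 49 ÷ (837/8450) = 414050/837.
12² = 144 falls short of 414050/837 but 12³ = 1728 reaches it, so n = 3.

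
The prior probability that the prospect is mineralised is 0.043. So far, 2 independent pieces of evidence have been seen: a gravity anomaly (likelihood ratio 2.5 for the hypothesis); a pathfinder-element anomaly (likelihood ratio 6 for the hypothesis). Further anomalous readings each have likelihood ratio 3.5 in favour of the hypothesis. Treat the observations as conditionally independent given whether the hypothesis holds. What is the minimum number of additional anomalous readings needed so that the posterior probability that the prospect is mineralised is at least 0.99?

Prior odds = 0.043/0.957 = 43/957.
Combined Bayes factor of the evidence already in hand = 2.5 × 6 = 15.
Odds after that evidence = (43/957) × 15 = 215/319.
Target odds = 0.99/0.01 = 99.
Need 3.5ⁿ ≥ 99 ÷ (215/319) = 31581/215.
3.5³ = 42.875 falls short of 31581/215 but 3.5⁴ = 150.0625 reaches it, so n = 4.

4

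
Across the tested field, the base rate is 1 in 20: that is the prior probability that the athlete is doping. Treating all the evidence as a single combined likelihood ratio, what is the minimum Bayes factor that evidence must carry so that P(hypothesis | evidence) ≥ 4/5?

Prior odds = 0.05/0.95 = 1/19.
Target odds = 0.8/0.2 = 4.
Required Bayes factor = 4 ÷ (1/19) = 76.

76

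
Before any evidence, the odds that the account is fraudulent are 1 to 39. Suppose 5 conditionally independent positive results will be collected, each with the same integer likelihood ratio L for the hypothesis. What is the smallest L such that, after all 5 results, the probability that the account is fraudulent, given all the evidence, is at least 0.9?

4

Prior odds = 1/39.
Target odds = 0.9/0.1 = 9.
Need L⁵ ≥ 9 ÷ (1/39) = 351.
3⁵ = 243 < 351 ≤ 1024 = 4⁵, so L = 4.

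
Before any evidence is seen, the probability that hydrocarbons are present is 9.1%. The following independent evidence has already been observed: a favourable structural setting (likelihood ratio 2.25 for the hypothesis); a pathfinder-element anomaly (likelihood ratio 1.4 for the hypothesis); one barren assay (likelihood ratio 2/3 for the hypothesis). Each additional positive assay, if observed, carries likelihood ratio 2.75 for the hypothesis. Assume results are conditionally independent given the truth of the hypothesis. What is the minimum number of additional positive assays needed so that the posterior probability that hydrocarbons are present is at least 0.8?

3

Prior odds = 0.091/0.909 = 91/909.
Combined Bayes factor of the evidence already in hand = 2.25 × 1.4 × (2/3) = 2.1.
Odds after that evidence = (91/909) × 2.1 = 637/3030.
Target odds = 0.8/0.2 = 4.
Need 2.75ⁿ ≥ 4 ÷ (637/3030) = 12120/637.
2.75² = 7.5625 falls short of 12120/637 but 2.75³ = 20.796875 reaches it, so n = 3.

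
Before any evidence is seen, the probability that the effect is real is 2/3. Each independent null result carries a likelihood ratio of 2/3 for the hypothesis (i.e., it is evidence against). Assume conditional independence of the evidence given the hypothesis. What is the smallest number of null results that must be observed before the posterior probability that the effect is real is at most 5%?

9

Prior odds = (2/3)/(1/3) = 2.
Likelihood ratio per null result = 2/3.
Target posterior odds = 0.05/0.95 = 1/19.
Need 2 × (2/3)ⁿ ≤ 1/19, i.e. (2/3)ⁿ ≤ 1/38.
(2/3)⁸ = 256/6561 is still above 1/38 but (2/3)⁹ = 512/19683 is at or below it, so n = 9.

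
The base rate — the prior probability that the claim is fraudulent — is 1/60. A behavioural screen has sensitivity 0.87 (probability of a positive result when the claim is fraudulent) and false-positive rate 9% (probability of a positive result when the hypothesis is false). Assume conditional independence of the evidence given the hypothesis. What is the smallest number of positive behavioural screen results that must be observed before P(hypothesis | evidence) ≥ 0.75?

3

Prior odds = (1/60)/(59/60) = 1/59.
Likelihood ratio of a positive result = 0.87/0.09 = 29/3.
Target odds: 0.75 ÷ 0.25 = 3.
Need (1/59) × (29/3)ⁿ ≥ 3, i.e. (29/3)ⁿ ≥ 177.
(29/3)² = 841/9 falls short of 177 but (29/3)³ = 24389/27 reaches it, so n = 3.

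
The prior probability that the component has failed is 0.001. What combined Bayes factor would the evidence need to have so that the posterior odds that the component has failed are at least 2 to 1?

Prior odds = 0.001/0.999 = 1/999.
Target odds = 2.
Required Bayes factor = 2 ÷ (1/999) = 1998.

1998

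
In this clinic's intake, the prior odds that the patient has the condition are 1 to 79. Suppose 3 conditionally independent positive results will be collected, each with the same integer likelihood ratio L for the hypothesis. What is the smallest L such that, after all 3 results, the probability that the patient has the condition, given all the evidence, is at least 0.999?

43

Prior odds = 1/79.
Target odds = 0.999/0.001 = 999.
Need L³ ≥ 999 ÷ (1/79) = 78921.
42³ = 74088 < 78921 ≤ 79507 = 43³, so L = 43.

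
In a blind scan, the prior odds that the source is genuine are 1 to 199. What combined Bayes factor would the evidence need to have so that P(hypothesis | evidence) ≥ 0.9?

Prior odds = 1/199.
Target odds = 0.9/0.1 = 9.
Required Bayes factor = 9 ÷ (1/199) = 1791.

1791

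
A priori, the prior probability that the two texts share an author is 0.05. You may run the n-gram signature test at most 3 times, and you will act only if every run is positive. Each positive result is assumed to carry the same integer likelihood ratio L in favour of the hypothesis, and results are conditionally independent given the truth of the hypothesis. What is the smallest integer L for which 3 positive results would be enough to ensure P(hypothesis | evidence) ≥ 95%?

Prior odds = 0.05/0.95 = 1/19.
Target odds = 0.95/0.05 = 19.
Need L³ ≥ 19 ÷ (1/19) = 361.
7³ = 343 < 361 ≤ 512 = 8³, so L = 8.

8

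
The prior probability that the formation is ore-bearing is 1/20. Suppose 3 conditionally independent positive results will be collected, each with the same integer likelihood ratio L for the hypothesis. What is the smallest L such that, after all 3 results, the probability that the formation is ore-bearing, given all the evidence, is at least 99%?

13

Prior odds = 0.05/0.95 = 1/19.
Target odds = 0.99/0.01 = 99.
Need L³ ≥ 99 ÷ (1/19) = 1881.
12³ = 1728 < 1881 ≤ 2197 = 13³, so L = 13.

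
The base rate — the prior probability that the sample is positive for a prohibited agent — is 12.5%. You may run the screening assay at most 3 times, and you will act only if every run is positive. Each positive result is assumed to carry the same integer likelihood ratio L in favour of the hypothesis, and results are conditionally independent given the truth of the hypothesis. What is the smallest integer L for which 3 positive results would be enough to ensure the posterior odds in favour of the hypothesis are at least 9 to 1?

4

Prior odds = 0.125/0.875 = 1/7.
Target odds = 9.
Need L³ ≥ 9 ÷ (1/7) = 63.
3³ = 27 < 63 ≤ 64 = 4³, so L = 4.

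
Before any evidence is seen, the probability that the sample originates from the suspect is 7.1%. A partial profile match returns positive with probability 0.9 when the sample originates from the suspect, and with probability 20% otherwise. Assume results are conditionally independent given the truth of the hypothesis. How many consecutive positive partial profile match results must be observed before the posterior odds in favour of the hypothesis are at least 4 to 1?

3

Prior odds: 0.071 ÷ 0.929 = 71/929.
Likelihood ratio of a positive result = 0.9/0.2 = 4.5.
Target odds = 4.
Require 4.5ⁿ ≥ 4 ÷ (71/929) = 3716/71.
4.5² = 20.25 falls short of 3716/71 but 4.5³ = 91.125 reaches it, so n = 3.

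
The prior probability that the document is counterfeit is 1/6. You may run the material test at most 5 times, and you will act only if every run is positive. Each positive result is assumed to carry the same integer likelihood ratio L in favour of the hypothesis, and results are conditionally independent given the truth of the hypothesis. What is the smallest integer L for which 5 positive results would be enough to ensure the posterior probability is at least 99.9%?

Prior odds = (1/6)/(5/6) = 0.2.
Target odds = 0.999/0.001 = 999.
Need L⁵ ≥ 999 ÷ 0.2 = 4995.
5⁵ = 3125 < 4995 ≤ 7776 = 6⁵, so L = 6.

6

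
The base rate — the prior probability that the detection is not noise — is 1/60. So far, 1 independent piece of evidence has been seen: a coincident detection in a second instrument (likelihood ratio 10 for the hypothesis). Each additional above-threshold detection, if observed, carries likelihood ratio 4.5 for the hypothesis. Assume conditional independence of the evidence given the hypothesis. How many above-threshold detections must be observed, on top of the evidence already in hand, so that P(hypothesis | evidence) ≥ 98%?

4

Prior odds = (1/60)/(59/60) = 1/59.
Bayes factor of the evidence already in hand = 10.
Odds after that evidence = (1/59) × 10 = 10/59.
Target odds = 0.98/0.02 = 49.
Need 4.5ⁿ ≥ 49 ÷ (10/59) = 289.1.
4.5³ = 91.125 falls short of 289.1 but 4.5⁴ = 410.0625 reaches it, so n = 4.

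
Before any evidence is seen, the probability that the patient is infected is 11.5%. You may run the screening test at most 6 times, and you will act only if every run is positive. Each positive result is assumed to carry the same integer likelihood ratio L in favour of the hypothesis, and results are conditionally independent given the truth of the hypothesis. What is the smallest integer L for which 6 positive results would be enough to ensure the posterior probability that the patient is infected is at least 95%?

3

Prior odds = 0.115/0.885 = 23/177.
Target odds = 0.95/0.05 = 19.
Need L⁶ ≥ 19 ÷ (23/177) = 3363/23.
2⁶ = 64 < 3363/23 ≤ 729 = 3⁶, so L = 3.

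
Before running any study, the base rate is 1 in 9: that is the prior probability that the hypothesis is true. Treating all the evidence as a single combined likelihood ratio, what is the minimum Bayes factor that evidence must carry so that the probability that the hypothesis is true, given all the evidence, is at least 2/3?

Prior odds = (1/9)/(8/9) = 0.125.
Target odds = (2/3)/(1/3) = 2.
Required Bayes factor = 2 ÷ 0.125 = 16.

16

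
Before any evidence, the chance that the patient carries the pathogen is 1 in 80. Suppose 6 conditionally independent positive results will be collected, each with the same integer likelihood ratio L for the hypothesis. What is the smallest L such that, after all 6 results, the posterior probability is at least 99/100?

5

Prior odds = 0.0125/0.9875 = 1/79.
Target odds = 0.99/0.01 = 99.
Need L⁶ ≥ 99 ÷ (1/79) = 7821.
4⁶ = 4096 < 7821 ≤ 15625 = 5⁶, so L = 5.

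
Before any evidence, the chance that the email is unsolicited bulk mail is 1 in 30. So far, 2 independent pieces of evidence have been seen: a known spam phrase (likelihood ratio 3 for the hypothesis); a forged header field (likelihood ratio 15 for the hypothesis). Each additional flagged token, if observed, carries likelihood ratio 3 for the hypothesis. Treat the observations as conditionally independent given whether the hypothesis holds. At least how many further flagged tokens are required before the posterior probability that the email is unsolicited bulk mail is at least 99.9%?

Prior odds = (1/30)/(29/30) = 1/29.
Combined Bayes factor of the evidence already in hand = 3 × 15 = 45.
Odds after that evidence = (1/29) × 45 = 45/29.
Target odds = 0.999/0.001 = 999.
Need 3ⁿ ≥ 999 ÷ (45/29) = 643.8.
3⁵ = 243 falls short of 643.8 but 3⁶ = 729 reaches it, so n = 6.

6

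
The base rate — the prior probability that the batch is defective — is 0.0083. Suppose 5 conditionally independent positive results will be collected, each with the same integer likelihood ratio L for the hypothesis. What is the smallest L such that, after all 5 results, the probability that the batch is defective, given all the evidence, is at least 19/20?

5

Prior odds = 0.0083/0.9917 = 83/9917.
Target odds = 0.95/0.05 = 19.
Need L⁵ ≥ 19 ÷ (83/9917) = 188423/83.
4⁵ = 1024 < 188423/83 ≤ 3125 = 5⁵, so L = 5.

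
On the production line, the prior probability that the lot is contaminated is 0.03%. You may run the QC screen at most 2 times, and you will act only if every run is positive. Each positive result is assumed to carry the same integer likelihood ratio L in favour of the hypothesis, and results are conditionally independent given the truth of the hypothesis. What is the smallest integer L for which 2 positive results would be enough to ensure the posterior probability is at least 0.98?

405

Prior odds = 0.0003/0.9997 = 3/9997.
Target odds = 0.98/0.02 = 49.
Need L² ≥ 49 ÷ (3/9997) = 489853/3.
404² = 163216 < 489853/3 ≤ 164025 = 405², so L = 405.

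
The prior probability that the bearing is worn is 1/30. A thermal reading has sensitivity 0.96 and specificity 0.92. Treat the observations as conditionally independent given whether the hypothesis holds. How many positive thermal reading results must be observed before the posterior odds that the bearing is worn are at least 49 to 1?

3

Prior odds: (1/30) ÷ (29/30) = 1/29.
False-positive rate = 1 − 0.92 = 0.08; likelihood ratio of a positive = 0.96/0.08 = 12.
Target odds = 49.
Need (1/29) × 12ⁿ ≥ 49, i.e. 12ⁿ ≥ 1421.
12² = 144 falls short of 1421 but 12³ = 1728 reaches it, so n = 3.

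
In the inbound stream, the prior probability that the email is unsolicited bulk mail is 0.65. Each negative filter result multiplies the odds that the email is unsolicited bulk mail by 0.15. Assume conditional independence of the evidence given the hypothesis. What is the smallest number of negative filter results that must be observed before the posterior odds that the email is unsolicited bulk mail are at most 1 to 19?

Prior odds: 0.65 ÷ 0.35 = 13/7.
Likelihood ratio per negative filter result = 0.15.
Target odds = 1/19.
Require 0.15ⁿ ≤ 1/19 ÷ (13/7) = 7/247.
0.15¹ = 0.15 is still above 7/247 but 0.15² = 0.0225 is at or below it, so n = 2.

2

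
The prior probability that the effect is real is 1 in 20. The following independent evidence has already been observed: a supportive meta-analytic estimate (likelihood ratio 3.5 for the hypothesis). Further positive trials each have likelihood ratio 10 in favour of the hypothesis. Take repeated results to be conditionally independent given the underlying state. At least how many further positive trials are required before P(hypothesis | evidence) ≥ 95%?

Prior odds = 0.05/0.95 = 1/19.
Bayes factor of the evidence already in hand = 3.5.
Odds after that evidence = (1/19) × 3.5 = 7/38.
Target odds = 0.95/0.05 = 19.
Need 10ⁿ ≥ 19 ÷ (7/38) = 722/7.
10² = 100 falls short of 722/7 but 10³ = 1000 reaches it, so n = 3.

3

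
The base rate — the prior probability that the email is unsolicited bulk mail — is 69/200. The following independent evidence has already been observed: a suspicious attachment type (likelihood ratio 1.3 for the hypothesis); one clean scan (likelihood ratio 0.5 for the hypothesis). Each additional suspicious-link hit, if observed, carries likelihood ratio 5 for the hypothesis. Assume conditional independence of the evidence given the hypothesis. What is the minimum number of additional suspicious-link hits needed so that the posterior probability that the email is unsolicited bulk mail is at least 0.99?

Prior odds = 0.345/0.655 = 69/131.
Combined Bayes factor of the evidence already in hand = 1.3 × 0.5 = 0.65.
Odds after that evidence = (69/131) × 0.65 = 897/2620.
Target odds = 0.99/0.01 = 99.
Need 5ⁿ ≥ 99 ÷ (897/2620) = 86460/299.
5³ = 125 falls short of 86460/299 but 5⁴ = 625 reaches it, so n = 4.

4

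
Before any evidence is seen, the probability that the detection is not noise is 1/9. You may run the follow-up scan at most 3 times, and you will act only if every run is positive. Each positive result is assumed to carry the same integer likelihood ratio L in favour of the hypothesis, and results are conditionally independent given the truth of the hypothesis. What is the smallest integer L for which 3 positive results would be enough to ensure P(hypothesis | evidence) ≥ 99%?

10

Prior odds = (1/9)/(8/9) = 0.125.
Target odds = 0.99/0.01 = 99.
Need L³ ≥ 99 ÷ 0.125 = 792.
9³ = 729 < 792 ≤ 1000 = 10³, so L = 10.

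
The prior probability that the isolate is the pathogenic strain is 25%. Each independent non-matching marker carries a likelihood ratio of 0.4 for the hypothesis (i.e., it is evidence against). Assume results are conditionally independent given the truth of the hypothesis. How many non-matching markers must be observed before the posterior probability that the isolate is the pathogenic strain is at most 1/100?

4

Prior odds = 0.25/0.75 = 1/3.
Likelihood ratio per non-matching marker = 0.4.
Target odds: 0.01 ÷ 0.99 = 1/99.
Require 0.4ⁿ ≤ 1/99 ÷ (1/3) = 1/33.
0.4³ = 0.064 is still above 1/33 but 0.4⁴ = 0.0256 is at or below it, so n = 4.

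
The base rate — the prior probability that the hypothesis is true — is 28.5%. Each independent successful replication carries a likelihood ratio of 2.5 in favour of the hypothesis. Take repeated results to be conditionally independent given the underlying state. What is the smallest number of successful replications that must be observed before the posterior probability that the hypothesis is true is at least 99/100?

Prior odds = 0.285/0.715 = 57/143.
Likelihood ratio per successful replication = 2.5.
Target posterior odds = 0.99/0.01 = 99.
Need (57/143) × 2.5ⁿ ≥ 99, i.e. 2.5ⁿ ≥ 4719/19.
2.5⁶ = 244.140625 falls short of 4719/19 but 2.5⁷ = 610.3515625 reaches it, so n = 7.

7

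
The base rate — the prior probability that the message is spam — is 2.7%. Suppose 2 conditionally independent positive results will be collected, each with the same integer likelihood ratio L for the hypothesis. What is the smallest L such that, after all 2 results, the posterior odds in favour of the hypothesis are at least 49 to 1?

43

Prior odds = 0.027/0.973 = 27/973.
Target odds = 49.
Need L² ≥ 49 ÷ (27/973) = 47677/27.
42² = 1764 < 47677/27 ≤ 1849 = 43², so L = 43.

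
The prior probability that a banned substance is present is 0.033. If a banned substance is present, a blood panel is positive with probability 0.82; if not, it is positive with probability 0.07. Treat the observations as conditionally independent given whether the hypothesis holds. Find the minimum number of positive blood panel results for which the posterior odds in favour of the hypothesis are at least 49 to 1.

Prior odds = 0.033/0.967 = 33/967.
Likelihood ratio of a positive = 0.82/0.07 = 82/7.
Target odds = 49.
Require (82/7)ⁿ ≥ 49 ÷ (33/967) = 47383/33.
(82/7)² = 6724/49 falls short of 47383/33 but (82/7)³ = 551368/343 reaches it, so n = 3.

3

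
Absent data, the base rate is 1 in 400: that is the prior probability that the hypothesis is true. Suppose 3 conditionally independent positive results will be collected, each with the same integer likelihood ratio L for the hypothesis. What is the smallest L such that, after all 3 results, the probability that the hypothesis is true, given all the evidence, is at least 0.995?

Prior odds = 0.0025/0.9975 = 1/399.
Target odds = 0.995/0.005 = 199.
Need L³ ≥ 199 ÷ (1/399) = 79401.
42³ = 74088 < 79401 ≤ 79507 = 43³, so L = 43.

43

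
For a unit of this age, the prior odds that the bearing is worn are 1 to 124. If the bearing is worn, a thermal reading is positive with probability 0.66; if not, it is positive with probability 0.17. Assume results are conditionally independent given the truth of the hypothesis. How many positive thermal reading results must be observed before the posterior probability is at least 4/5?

5

Prior odds = 1/124.
Likelihood ratio of a positive = 0.66/0.17 = 66/17.
Target odds: 0.8 ÷ 0.2 = 4.
Require (66/17)ⁿ ≥ 4 ÷ (1/124) = 496.
(66/17)⁴ = 18974736/83521 falls short of 496 but (66/17)⁵ ≈882.013 reaches it, so n = 5.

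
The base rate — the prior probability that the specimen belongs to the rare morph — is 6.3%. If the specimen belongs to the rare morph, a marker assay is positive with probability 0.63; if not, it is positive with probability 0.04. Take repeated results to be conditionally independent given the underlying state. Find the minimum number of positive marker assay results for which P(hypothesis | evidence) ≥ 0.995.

Prior odds: 0.063 ÷ 0.937 = 63/937.
Likelihood ratio of a positive = 0.63/0.04 = 15.75.
Target odds: 0.995 ÷ 0.005 = 199.
Require 15.75ⁿ ≥ 199 ÷ (63/937) = 186463/63.
15.75² = 248.0625 falls short of 186463/63 but 15.75³ = 3906.984375 reaches it, so n = 3.

3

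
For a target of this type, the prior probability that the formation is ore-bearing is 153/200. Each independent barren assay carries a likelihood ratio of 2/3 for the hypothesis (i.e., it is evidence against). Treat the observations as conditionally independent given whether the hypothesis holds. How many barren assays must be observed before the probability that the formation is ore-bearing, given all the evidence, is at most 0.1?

Prior odds: 0.765 ÷ 0.235 = 153/47.
Likelihood ratio per barren assay = 2/3.
Target posterior odds = 0.1/0.9 = 1/9.
Need (153/47) × (2/3)ⁿ ≤ 1/9, i.e. (2/3)ⁿ ≤ 47/1377.
(2/3)⁸ = 256/6561 is still above 47/1377 but (2/3)⁹ = 512/19683 is at or below it, so n = 9.

9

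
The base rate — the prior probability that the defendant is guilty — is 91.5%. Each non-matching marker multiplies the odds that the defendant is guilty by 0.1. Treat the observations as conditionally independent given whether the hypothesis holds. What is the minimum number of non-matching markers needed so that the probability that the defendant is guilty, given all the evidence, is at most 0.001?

5

Prior odds = 0.915/0.085 = 183/17.
Likelihood ratio per non-matching marker = 0.1.
Target odds: 0.001 ÷ 0.999 = 1/999.
Need (183/17) × 0.1ⁿ ≤ 1/999, i.e. 0.1ⁿ ≤ 17/182817.
0.1⁴ = 0.0001 is still above 17/182817 but 0.1⁵ = 1/100000 is at or below it, so n = 5.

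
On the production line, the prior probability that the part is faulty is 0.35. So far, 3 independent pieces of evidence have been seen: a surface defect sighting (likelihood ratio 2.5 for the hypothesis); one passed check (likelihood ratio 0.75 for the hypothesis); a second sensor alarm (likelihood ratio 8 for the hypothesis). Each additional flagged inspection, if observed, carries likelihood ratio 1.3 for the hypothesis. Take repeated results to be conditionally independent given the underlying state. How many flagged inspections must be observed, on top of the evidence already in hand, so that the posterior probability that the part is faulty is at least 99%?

Prior odds = 0.35/0.65 = 7/13.
Combined Bayes factor of the evidence already in hand = 2.5 × 0.75 × 8 = 15.
Odds after that evidence = (7/13) × 15 = 105/13.
Target odds = 0.99/0.01 = 99.
Need 1.3ⁿ ≥ 99 ÷ (105/13) = 429/35.
1.3⁹ ≈10.6045 falls short of 429/35 but 1.3¹⁰ ≈13.7858 reaches it, so n = 10.

10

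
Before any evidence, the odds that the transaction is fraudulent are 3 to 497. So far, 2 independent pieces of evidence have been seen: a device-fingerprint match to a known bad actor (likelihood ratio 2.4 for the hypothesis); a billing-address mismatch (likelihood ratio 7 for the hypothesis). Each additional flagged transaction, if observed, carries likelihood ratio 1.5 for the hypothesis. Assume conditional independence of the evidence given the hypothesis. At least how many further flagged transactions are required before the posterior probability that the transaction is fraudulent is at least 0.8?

Prior odds = 3/497.
Combined Bayes factor of the evidence already in hand = 2.4 × 7 = 16.8.
Odds after that evidence = (3/497) × 16.8 = 36/355.
Target odds = 0.8/0.2 = 4.
Need 1.5ⁿ ≥ 4 ÷ (36/355) = 355/9.
1.5⁹ = 19683/512 falls short of 355/9 but 1.5¹⁰ = 59049/1024 reaches it, so n = 10.

10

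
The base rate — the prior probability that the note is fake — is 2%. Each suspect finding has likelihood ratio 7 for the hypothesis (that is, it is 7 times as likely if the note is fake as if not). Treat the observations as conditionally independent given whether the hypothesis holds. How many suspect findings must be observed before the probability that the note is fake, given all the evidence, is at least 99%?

Prior odds: 0.02 ÷ 0.98 = 1/49.
Likelihood ratio per suspect finding = 7.
Target posterior odds = 0.99/0.01 = 99.
Need (1/49) × 7ⁿ ≥ 99, i.e. 7ⁿ ≥ 4851.
7⁴ = 2401 falls short of 4851 but 7⁵ = 16807 reaches it, so n = 5.

5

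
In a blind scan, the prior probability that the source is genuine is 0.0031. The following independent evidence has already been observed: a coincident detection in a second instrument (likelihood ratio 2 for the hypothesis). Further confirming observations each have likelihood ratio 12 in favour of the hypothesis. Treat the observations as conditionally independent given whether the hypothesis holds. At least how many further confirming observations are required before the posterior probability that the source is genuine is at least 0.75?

Prior odds = 0.0031/0.9969 = 31/9969.
Bayes factor of the evidence already in hand = 2.
Odds after that evidence = (31/9969) × 2 = 62/9969.
Target odds = 0.75/0.25 = 3.
Need 12ⁿ ≥ 3 ÷ (62/9969) = 29907/62.
12² = 144 falls short of 29907/62 but 12³ = 1728 reaches it, so n = 3.

3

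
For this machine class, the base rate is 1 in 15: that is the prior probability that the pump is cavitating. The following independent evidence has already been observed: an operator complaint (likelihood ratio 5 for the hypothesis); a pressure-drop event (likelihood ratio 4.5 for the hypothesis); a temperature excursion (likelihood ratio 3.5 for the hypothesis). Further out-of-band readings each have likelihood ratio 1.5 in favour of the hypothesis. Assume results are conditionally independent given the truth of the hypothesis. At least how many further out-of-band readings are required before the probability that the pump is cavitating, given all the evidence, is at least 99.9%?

13

Prior odds = (1/15)/(14/15) = 1/14.
Combined Bayes factor of the evidence already in hand = 5 × 4.5 × 3.5 = 78.75.
Odds after that evidence = (1/14) × 78.75 = 5.625.
Target odds = 0.999/0.001 = 999.
Need 1.5ⁿ ≥ 999 ÷ 5.625 = 177.6.
1.5¹² = 531441/4096 falls short of 177.6 but 1.5¹³ = 1594323/8192 reaches it, so n = 13.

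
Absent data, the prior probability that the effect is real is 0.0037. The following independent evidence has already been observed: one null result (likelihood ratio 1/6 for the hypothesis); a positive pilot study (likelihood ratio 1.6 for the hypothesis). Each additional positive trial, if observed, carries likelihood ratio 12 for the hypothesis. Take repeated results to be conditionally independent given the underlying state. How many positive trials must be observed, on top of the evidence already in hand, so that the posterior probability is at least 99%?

5

Prior odds = 0.0037/0.9963 = 37/9963.
Combined Bayes factor of the evidence already in hand = (1/6) × 1.6 = 4/15.
Odds after that evidence = (37/9963) × 4/15 = 148/149445.
Target odds = 0.99/0.01 = 99.
Need 12ⁿ ≥ 99 ÷ (148/149445) = 14795055/148.
12⁴ = 20736 falls short of 14795055/148 but 12⁵ = 248832 reaches it, so n = 5.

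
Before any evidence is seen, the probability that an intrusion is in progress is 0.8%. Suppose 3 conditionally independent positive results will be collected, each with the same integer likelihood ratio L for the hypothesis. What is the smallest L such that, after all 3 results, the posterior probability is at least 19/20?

Prior odds = 0.008/0.992 = 1/124.
Target odds = 0.95/0.05 = 19.
Need L³ ≥ 19 ÷ (1/124) = 2356.
13³ = 2197 < 2356 ≤ 2744 = 14³, so L = 14.

14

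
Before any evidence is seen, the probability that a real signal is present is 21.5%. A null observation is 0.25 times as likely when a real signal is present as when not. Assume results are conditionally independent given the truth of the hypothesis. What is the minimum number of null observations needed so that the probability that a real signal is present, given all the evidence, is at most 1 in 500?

Prior odds = 0.215/0.785 = 43/157.
Likelihood ratio per null observation = 0.25.
Target odds: 0.002 ÷ 0.998 = 1/499.
Require 0.25ⁿ ≤ 1/499 ÷ (43/157) = 157/21457.
0.25³ = 0.015625 is still above 157/21457 but 0.25⁴ = 0.00390625 is at or below it, so n = 4.

4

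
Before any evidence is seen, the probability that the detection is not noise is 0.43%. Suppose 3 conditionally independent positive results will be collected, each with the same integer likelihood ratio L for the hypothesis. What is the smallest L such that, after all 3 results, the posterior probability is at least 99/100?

29

Prior odds = 0.0043/0.9957 = 43/9957.
Target odds = 0.99/0.01 = 99.
Need L³ ≥ 99 ÷ (43/9957) = 985743/43.
28³ = 21952 < 985743/43 ≤ 24389 = 29³, so L = 29.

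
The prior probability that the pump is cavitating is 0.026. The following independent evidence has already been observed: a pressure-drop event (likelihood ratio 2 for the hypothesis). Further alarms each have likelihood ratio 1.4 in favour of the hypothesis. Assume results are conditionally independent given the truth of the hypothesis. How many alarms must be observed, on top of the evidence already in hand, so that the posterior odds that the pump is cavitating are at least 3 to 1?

12

Prior odds = 0.026/0.974 = 13/487.
Bayes factor of the evidence already in hand = 2.
Odds after that evidence = (13/487) × 2 = 26/487.
Target odds = 3.
Need 1.4ⁿ ≥ 3 ÷ (26/487) = 1461/26.
1.4¹¹ ≈40.4957 falls short of 1461/26 but 1.4¹² ≈56.6939 reaches it, so n = 12.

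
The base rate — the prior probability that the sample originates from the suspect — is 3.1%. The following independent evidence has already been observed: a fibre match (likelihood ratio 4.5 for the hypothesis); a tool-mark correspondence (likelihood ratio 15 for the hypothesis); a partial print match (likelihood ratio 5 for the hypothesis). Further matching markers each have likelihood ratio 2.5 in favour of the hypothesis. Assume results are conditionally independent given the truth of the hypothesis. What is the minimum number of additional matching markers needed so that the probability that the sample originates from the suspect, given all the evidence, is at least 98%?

2

Prior odds = 0.031/0.969 = 31/969.
Combined Bayes factor of the evidence already in hand = 4.5 × 15 × 5 = 337.5.
Odds after that evidence = (31/969) × 337.5 = 6975/646.
Target odds = 0.98/0.02 = 49.
Need 2.5ⁿ ≥ 49 ÷ (6975/646) = 31654/6975.
2.5¹ = 2.5 falls short of 31654/6975 but 2.5² = 6.25 reaches it, so n = 2.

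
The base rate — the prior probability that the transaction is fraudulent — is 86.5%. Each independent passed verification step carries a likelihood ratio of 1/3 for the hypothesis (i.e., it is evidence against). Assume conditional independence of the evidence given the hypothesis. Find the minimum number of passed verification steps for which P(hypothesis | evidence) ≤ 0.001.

Prior odds = 0.865/0.135 = 173/27.
Likelihood ratio per passed verification step = 1/3.
Target posterior odds = 0.001/0.999 = 1/999.
Require (1/3)ⁿ ≤ 1/999 ÷ (173/27) = 1/6401.
(1/3)⁷ = 1/2187 is still above 1/6401 but (1/3)⁸ = 1/6561 is at or below it, so n = 8.

8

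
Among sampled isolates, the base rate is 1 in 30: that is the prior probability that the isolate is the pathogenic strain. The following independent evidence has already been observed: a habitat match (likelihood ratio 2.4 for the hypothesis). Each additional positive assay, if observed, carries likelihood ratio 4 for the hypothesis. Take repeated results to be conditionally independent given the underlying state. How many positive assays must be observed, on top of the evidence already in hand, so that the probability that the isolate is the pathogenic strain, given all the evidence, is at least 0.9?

4

Prior odds = (1/30)/(29/30) = 1/29.
Bayes factor of the evidence already in hand = 2.4.
Odds after that evidence = (1/29) × 2.4 = 12/145.
Target odds = 0.9/0.1 = 9.
Need 4ⁿ ≥ 9 ÷ (12/145) = 108.75.
4³ = 64 falls short of 108.75 but 4⁴ = 256 reaches it, so n = 4.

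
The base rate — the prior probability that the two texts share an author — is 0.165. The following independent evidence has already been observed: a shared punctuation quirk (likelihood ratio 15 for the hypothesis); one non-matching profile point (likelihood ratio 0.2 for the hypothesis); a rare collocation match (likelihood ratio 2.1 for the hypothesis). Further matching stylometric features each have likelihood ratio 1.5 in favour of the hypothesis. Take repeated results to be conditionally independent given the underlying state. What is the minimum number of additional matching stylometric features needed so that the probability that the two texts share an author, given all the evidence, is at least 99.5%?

13

Prior odds = 0.165/0.835 = 33/167.
Combined Bayes factor of the evidence already in hand = 15 × 0.2 × 2.1 = 6.3.
Odds after that evidence = (33/167) × 6.3 = 2079/1670.
Target odds = 0.995/0.005 = 199.
Need 1.5ⁿ ≥ 199 ÷ (2079/1670) = 332330/2079.
1.5¹² = 531441/4096 falls short of 332330/2079 but 1.5¹³ = 1594323/8192 reaches it, so n = 13.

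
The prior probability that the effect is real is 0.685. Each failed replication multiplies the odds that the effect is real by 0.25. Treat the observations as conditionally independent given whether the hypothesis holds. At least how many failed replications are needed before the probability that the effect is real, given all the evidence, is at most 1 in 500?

Prior odds: 0.685 ÷ 0.315 = 137/63.
Likelihood ratio per failed replication = 0.25.
Target odds: 0.002 ÷ 0.998 = 1/499.
Need (137/63) × 0.25ⁿ ≤ 1/499, i.e. 0.25ⁿ ≤ 63/68363.
0.25⁵ = 1/1024 is still above 63/68363 but 0.25⁶ = 1/4096 is at or below it, so n = 6.

6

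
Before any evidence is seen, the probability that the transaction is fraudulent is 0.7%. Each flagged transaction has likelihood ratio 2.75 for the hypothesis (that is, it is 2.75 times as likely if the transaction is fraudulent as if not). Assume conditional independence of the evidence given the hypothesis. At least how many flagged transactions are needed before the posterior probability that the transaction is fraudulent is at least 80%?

Prior odds = 0.007/0.993 = 7/993.
Likelihood ratio per flagged transaction = 2.75.
Target posterior odds = 0.8/0.2 = 4.
Require 2.75ⁿ ≥ 4 ÷ (7/993) = 3972/7.
2.75⁶ = 1771561/4096 falls short of 3972/7 but 2.75⁷ = 19487171/16384 reaches it, so n = 7.

7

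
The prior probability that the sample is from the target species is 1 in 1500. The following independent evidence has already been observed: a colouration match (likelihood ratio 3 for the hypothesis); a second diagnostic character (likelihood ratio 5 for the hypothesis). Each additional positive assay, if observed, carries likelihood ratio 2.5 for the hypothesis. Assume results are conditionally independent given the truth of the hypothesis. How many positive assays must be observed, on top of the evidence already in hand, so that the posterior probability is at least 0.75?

Prior odds = (1/1500)/(1499/1500) = 1/1499.
Combined Bayes factor of the evidence already in hand = 3 × 5 = 15.
Odds after that evidence = (1/1499) × 15 = 15/1499.
Target odds = 0.75/0.25 = 3.
Need 2.5ⁿ ≥ 3 ÷ (15/1499) = 299.8.
2.5⁶ = 244.140625 falls short of 299.8 but 2.5⁷ = 610.3515625 reaches it, so n = 7.

7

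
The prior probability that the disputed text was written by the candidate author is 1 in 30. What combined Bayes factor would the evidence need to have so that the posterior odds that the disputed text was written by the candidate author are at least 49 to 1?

1421

Prior odds = (1/30)/(29/30) = 1/29.
Target odds = 49.
Required Bayes factor = 49 ÷ (1/29) = 1421.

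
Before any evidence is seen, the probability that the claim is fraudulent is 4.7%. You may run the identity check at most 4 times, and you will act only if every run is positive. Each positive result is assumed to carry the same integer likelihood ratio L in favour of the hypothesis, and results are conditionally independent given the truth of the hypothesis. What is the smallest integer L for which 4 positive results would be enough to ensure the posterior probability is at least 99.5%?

8

Prior odds = 0.047/0.953 = 47/953.
Target odds = 0.995/0.005 = 199.
Need L⁴ ≥ 199 ÷ (47/953) = 189647/47.
7⁴ = 2401 < 189647/47 ≤ 4096 = 8⁴, so L = 8.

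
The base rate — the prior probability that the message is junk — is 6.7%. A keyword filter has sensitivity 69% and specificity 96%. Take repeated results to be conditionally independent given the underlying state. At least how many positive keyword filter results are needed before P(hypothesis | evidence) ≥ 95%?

2

Prior odds = 0.067/0.933 = 67/933.
False-positive rate = 1 − 0.96 = 0.04; likelihood ratio of a positive = 0.69/0.04 = 17.25.
Target posterior odds = 0.95/0.05 = 19.
Need (67/933) × 17.25ⁿ ≥ 19, i.e. 17.25ⁿ ≥ 17727/67.
17.25¹ = 17.25 falls short of 17727/67 but 17.25² = 297.5625 reaches it, so n = 2.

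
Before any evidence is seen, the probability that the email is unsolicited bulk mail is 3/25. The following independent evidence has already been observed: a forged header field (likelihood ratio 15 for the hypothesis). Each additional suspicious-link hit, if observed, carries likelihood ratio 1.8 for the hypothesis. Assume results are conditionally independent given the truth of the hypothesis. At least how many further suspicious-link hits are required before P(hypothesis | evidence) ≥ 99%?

Prior odds = 0.12/0.88 = 3/22.
Bayes factor of the evidence already in hand = 15.
Odds after that evidence = (3/22) × 15 = 45/22.
Target odds = 0.99/0.01 = 99.
Need 1.8ⁿ ≥ 99 ÷ (45/22) = 48.4.
1.8⁶ = 531441/15625 falls short of 48.4 but 1.8⁷ = 4782969/78125 reaches it, so n = 7.

7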